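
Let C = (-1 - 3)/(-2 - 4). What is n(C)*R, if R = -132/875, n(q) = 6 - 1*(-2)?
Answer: -1056/875 ≈ -1.2069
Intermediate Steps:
C = ⅔ (C = -4/(-6) = -4*(-⅙) = ⅔ ≈ 0.66667)
n(q) = 8 (n(q) = 6 + 2 = 8)
R = -132/875 (R = -132*1/875 = -132/875 ≈ -0.15086)
n(C)*R = 8*(-132/875) = -1056/875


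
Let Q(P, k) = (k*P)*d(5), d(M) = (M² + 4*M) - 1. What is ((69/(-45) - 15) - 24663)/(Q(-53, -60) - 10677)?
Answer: -370193/1938645 ≈ -0.19095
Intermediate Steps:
d(M) = -1 + M² + 4*M
Q(P, k) = 44*P*k (Q(P, k) = (k*P)*(-1 + 5² + 4*5) = (P*k)*(-1 + 25 + 20) = (P*k)*44 = 44*P*k)
((69/(-45) - 15) - 24663)/(Q(-53, -60) - 10677) = ((69/(-45) - 15) - 24663)/(44*(-53)*(-60) - 10677) = ((-1/45*69 - 15) - 24663)/(139920 - 10677) = ((-23/15 - 15) - 24663)/129243 = (-248/15 - 24663)*(1/129243) = -370193/15*1/129243 = -370193/1938645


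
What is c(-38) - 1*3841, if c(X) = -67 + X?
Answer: -3946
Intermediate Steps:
c(-38) - 1*3841 = (-67 - 38) - 1*3841 = -105 - 3841 = -3946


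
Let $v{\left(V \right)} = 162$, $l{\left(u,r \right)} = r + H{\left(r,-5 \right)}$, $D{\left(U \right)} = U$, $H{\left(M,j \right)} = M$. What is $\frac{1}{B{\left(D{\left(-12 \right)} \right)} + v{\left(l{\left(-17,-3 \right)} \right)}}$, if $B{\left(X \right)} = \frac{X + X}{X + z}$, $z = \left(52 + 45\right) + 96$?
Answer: $\frac{181}{29298} \approx 0.0061779$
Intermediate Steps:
$z = 193$ ($z = 97 + 96 = 193$)
$B{\left(X \right)} = \frac{2 X}{193 + X}$ ($B{\left(X \right)} = \frac{X + X}{X + 193} = \frac{2 X}{193 + X}$)
$l{\left(u,r \right)} = 2 r$ ($l{\left(u,r \right)} = r + r = 2 r$)
$\frac{1}{B{\left(D{\left(-12 \right)} \right)} + v{\left(l{\left(-17,-3 \right)} \right)}} = \frac{1}{2 \left(-12\right) \frac{1}{193 - 12} + 162} = \frac{1}{2 \left(-12\right) \frac{1}{181} + 162} = \frac{1}{- \frac{24}{181} + 162} = \frac{1}{\frac{29298}{181}} = \frac{181}{29298}$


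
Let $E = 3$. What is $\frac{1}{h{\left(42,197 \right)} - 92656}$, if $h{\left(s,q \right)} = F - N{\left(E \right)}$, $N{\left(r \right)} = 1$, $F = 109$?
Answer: $- \frac{1}{92548} \approx -1.0805 \cdot 10^{-5}$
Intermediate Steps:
$h{\left(s,q \right)} = 108$ ($h{\left(s,q \right)} = 109 - 1 = 108$)
$\frac{1}{h{\left(42,197 \right)} - 92656} = \frac{1}{108 - 92656} = \frac{1}{-92548} = - \frac{1}{92548}$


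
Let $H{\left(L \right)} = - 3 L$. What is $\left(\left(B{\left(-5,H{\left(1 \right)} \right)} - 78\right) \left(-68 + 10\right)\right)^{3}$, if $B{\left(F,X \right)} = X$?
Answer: $103690516392$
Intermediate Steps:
$\left(\left(B{\left(-5,H{\left(1 \right)} \right)} - 78\right) \left(-68 + 10\right)\right)^{3} = \left(\left(\left(-3\right) 1 - 78\right) \left(-68 + 10\right)\right)^{3} = \left(\left(-3 - 78\right) \left(-58\right)\right)^{3} = \left(\left(-81\right) \left(-58\right)\right)^{3} = 4698^{3} = 103690516392$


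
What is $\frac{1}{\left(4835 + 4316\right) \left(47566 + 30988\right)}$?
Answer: $\frac{1}{718847654} \approx 1.3911 \cdot 10^{-9}$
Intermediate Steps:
$\frac{1}{\left(4835 + 4316\right) \left(47566 + 30988\right)} = \frac{1}{9151 \cdot 78554} = \frac{1}{718847654}$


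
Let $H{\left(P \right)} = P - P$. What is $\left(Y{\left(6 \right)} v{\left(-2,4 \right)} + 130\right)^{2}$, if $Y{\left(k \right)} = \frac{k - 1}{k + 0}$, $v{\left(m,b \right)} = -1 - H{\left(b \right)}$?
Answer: $\frac{600625}{36} \approx 16684.0$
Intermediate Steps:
$H{\left(P \right)} = 0$
$v{\left(m,b \right)} = -1$ ($v{\left(m,b \right)} = -1 - 0 = -1 + 0 = -1$)
$Y{\left(k \right)} = \frac{-1 + k}{k}$
$\left(Y{\left(6 \right)} v{\left(-2,4 \right)} + 130\right)^{2} = \left(\frac{-1 + 6}{6} \left(-1\right) + 130\right)^{2} = \left(\frac{1}{6} \cdot 5 \left(-1\right) + 130\right)^{2} = \left(\frac{5}{6} \left(-1\right) + 130\right)^{2} = \left(- \frac{5}{6} + 130\right)^{2} = \left(\frac{775}{6}\right)^{2} = \frac{600625}{36}$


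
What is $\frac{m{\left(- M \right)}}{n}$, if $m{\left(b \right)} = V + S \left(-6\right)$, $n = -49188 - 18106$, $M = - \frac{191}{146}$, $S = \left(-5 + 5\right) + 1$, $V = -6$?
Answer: $\frac{6}{33647} \approx 0.00017832$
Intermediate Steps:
$S = 1$ ($S = 0 + 1 = 1$)
$M = - \frac{191}{146}$ ($M = \left(-191\right) \frac{1}{146} = - \frac{191}{146} \approx -1.3082$)
$n = -67294$ ($n = -49188 - 18106 = -67294$)
$m{\left(b \right)} = -12$ ($m{\left(b \right)} = -6 + 1 \left(-6\right) = -6 - 6 = -12$)
$\frac{m{\left(- M \right)}}{n} = - \frac{12}{-67294} = \left(-12\right) \left(- \frac{1}{67294}\right) = \frac{6}{33647}$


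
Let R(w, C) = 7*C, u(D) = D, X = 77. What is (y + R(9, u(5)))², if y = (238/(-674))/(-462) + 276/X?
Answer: 36089827965361/24240621636 ≈ 1488.8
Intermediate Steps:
y = 558191/155694 (y = (238/(-674))/(-462) + 276/77 = (238*(-1/674))*(-1/462) + 276*(1/77) = -119/337*(-1/462) + 276/77 = 17/22242 + 276/77 = 558191/155694 ≈ 3.5852)
(y + R(9, u(5)))² = (558191/155694 + 7*5)² = (558191/155694 + 35)² = (6007481/155694)² = 36089827965361/24240621636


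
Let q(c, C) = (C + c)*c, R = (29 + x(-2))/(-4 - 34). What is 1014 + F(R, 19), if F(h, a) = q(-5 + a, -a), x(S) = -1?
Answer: 944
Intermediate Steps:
R = -14/19 (R = (29 - 1)/(-4 - 34) = 28/(-38) = 28*(-1/38) = -14/19 ≈ -0.73684)
q(c, C) = c*(C + c)
F(h, a) = 25 - 5*a (F(h, a) = (-5 + a)*(-a + (-5 + a)) = (-5 + a)*(-5) = 25 - 5*a)
1014 + F(R, 19) = 1014 + (25 - 5*19) = 1014 + (25 - 95) = 1014 - 70 = 944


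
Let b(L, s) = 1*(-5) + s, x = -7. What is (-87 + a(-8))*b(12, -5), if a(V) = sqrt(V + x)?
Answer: 870 - 10*I*sqrt(15) ≈ 870.0 - 38.73*I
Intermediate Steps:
b(L, s) = -5 + s
a(V) = sqrt(-7 + V) (a(V) = sqrt(V - 7) = sqrt(-7 + V))
(-87 + a(-8))*b(12, -5) = (-87 + sqrt(-7 - 8))*(-5 - 5) = (-87 + sqrt(-15))*(-10) = (-87 + I*sqrt(15))*(-10) = 870 - 10*I*sqrt(15)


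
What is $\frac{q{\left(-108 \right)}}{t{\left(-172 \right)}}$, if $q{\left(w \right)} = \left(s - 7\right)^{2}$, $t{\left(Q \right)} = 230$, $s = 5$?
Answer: $\frac{2}{115} \approx 0.017391$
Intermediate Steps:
$q{\left(w \right)} = 4$ ($q{\left(w \right)} = \left(5 - 7\right)^{2} = \left(-2\right)^{2} = 4$)
$\frac{q{\left(-108 \right)}}{t{\left(-172 \right)}} = \frac{4}{230} = 4 \cdot \frac{1}{230} = \frac{2}{115}$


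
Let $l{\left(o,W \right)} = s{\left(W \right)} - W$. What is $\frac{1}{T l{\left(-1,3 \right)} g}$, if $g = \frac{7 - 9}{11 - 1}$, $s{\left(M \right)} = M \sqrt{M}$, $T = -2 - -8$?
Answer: $- \frac{5}{36} - \frac{5 \sqrt{3}}{36} \approx -0.37945$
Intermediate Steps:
$T = 6$ ($T = -2 + 8 = 6$)
$s{\left(M \right)} = M^{\frac{3}{2}}$
$g = - \frac{1}{5}$ ($g = - \frac{2}{10} = \left(-2\right) \frac{1}{10} = - \frac{1}{5} \approx -0.2$)
$l{\left(o,W \right)} = W^{\frac{3}{2}} - W$
$\frac{1}{T l{\left(-1,3 \right)} g} = \frac{1}{6 \left(3^{\frac{3}{2}} - 3\right) \left(- \frac{1}{5}\right)} = \frac{1}{6 \left(3 \sqrt{3} - 3\right) \left(- \frac{1}{5}\right)} = \frac{1}{6 \left(-3 + 3 \sqrt{3}\right) \left(- \frac{1}{5}\right)} = \frac{1}{\left(-18 + 18 \sqrt{3}\right) \left(- \frac{1}{5}\right)} = \frac{1}{\frac{18}{5} - \frac{18 \sqrt{3}}{5}}$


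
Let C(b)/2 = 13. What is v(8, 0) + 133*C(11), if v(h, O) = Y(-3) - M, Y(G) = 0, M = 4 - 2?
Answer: 3456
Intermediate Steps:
C(b) = 26 (C(b) = 2*13 = 26)
M = 2
v(h, O) = -2 (v(h, O) = 0 - 1*2 = 0 - 2 = -2)
v(8, 0) + 133*C(11) = -2 + 133*26 = -2 + 3458 = 3456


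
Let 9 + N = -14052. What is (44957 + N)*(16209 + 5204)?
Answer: 661576048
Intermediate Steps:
N = -14061 (N = -9 - 14052 = -14061)
(44957 + N)*(16209 + 5204) = (44957 - 14061)*(16209 + 5204) = 30896*21413 = 661576048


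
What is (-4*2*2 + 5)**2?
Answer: 121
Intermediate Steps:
(-4*2*2 + 5)**2 = (-8*2 + 5)**2 = (-16 + 5)**2 = (-11)**2 = 121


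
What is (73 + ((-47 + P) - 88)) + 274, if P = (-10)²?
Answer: 312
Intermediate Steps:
P = 100
(73 + ((-47 + P) - 88)) + 274 = (73 + ((-47 + 100) - 88)) + 274 = (73 + (53 - 88)) + 274 = (73 - 35) + 274 = 38 + 274 = 312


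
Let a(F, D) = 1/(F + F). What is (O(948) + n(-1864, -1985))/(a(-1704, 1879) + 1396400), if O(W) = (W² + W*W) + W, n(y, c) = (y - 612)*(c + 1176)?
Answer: 12955307520/4758931199 ≈ 2.7223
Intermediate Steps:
n(y, c) = (-612 + y)*(1176 + c)
O(W) = W + 2*W² (O(W) = (W² + W²) + W = 2*W² + W = W + 2*W²)
a(F, D) = 1/(2*F)
(O(948) + n(-1864, -1985))/(a(-1704, 1879) + 1396400) = (948*(1 + 2*948) + (-719712 - 612*(-1985) + 1176*(-1864) - 1985*(-1864)))/((½)/(-1704) + 1396400) = (948*(1 + 1896) + (-719712 + 1214820 - 2192064 + 3700040))/((½)*(-1/1704) + 1396400) = (948*1897 + 2003084)/(-1/3408 + 1396400) = (1798356 + 2003084)/(4758931199/3408) = 3801440*(3408/4758931199) = 12955307520/4758931199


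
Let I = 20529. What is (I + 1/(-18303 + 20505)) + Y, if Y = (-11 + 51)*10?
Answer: 46085659/2202 ≈ 20929.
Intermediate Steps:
Y = 400 (Y = 40*10 = 400)
(I + 1/(-18303 + 20505)) + Y = (20529 + 1/(-18303 + 20505)) + 400 = (20529 + 1/2202) + 400 = 45204859/2202 + 400 = 46085659/2202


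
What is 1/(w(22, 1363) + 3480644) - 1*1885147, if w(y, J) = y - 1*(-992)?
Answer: -6563437133725/3481658 ≈ -1.8851e+6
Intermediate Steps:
w(y, J) = 992 + y (w(y, J) = y + 992 = 992 + y)
1/(w(22, 1363) + 3480644) - 1*1885147 = 1/((992 + 22) + 3480644) - 1*1885147 = 1/(1014 + 3480644) - 1885147 = 1/3481658 - 1885147 = -6563437133725/3481658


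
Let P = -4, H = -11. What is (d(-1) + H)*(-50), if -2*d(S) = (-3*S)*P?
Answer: 250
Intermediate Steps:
d(S) = -6*S (d(S) = -(-3*S)*(-4)/2 = -6*S)
(d(-1) + H)*(-50) = (-6*(-1) - 11)*(-50) = (6 - 11)*(-50) = -5*(-50) = 250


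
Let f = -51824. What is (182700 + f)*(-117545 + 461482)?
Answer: 45013098812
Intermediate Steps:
(182700 + f)*(-117545 + 461482) = (182700 - 51824)*(-117545 + 461482) = 130876*343937 = 45013098812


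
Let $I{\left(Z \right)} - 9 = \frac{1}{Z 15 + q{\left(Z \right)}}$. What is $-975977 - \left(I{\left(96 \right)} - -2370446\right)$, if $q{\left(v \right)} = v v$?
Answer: $- \frac{35659579393}{10656} \approx -3.3464 \cdot 10^{6}$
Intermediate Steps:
$q{\left(v \right)} = v^{2}$
$I{\left(Z \right)} = 9 + \frac{1}{Z^{2} + 15 Z}$ ($I{\left(Z \right)} = 9 + \frac{1}{Z 15 + Z^{2}} = 9 + \frac{1}{15 Z + Z^{2}} = 9 + \frac{1}{Z^{2} + 15 Z}$)
$-975977 - \left(I{\left(96 \right)} - -2370446\right) = -975977 - \left(\frac{1 + 9 \cdot 96^{2} + 135 \cdot 96}{96 \left(15 + 96\right)} - -2370446\right) = -975977 - \left(\frac{1 + 9 \cdot 9216 + 12960}{96 \cdot 111} + 2370446\right) = -975977 - \left(\frac{1}{96} \cdot \frac{1}{111} \left(1 + 82944 + 12960\right) + 2370446\right) = -975977 - \left(\frac{1}{96} \cdot \frac{1}{111} \cdot 95905 + 2370446\right) = -975977 - \left(\frac{95905}{10656} + 2370446\right) = -975977 - \frac{25259568481}{10656} = - \frac{35659579393}{10656}$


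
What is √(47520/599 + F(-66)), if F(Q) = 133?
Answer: √76185013/599 ≈ 14.572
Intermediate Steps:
√(47520/599 + F(-66)) = √(47520/599 + 133) = √(127187/599) = √76185013/599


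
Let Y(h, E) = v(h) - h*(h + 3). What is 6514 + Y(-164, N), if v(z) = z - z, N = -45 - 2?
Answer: -19890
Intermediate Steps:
N = -47
v(z) = 0
Y(h, E) = -h*(3 + h) (Y(h, E) = 0 - h*(h + 3) = 0 - h*(3 + h) = -h*(3 + h))
6514 + Y(-164, N) = 6514 - 164*(-3 - 1*(-164)) = 6514 - 164*(-3 + 164) = 6514 - 164*161 = 6514 - 26404 = -19890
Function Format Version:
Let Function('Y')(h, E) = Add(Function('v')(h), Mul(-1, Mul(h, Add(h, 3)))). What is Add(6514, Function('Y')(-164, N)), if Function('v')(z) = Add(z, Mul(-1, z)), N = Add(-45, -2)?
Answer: -19890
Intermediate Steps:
N = -47
Function('v')(z) = 0
Function('Y')(h, E) = Mul(-1, h, Add(3, h)) (Function('Y')(h, E) = Add(0, Mul(-1, Mul(h, Add(h, 3)))) = Add(0, Mul(-1, Mul(h, Add(3, h)))) = Add(0, Mul(-1, h, Add(3, h))) = Mul(-1, h, Add(3, h)))
Add(6514, Function('Y')(-164, N)) = Add(6514, Mul(-164, Add(-3, Mul(-1, -164)))) = Add(6514, Mul(-164, Add(-3, 164))) = Add(6514, Mul(-164, 161)) = Add(6514, -26404) = -19890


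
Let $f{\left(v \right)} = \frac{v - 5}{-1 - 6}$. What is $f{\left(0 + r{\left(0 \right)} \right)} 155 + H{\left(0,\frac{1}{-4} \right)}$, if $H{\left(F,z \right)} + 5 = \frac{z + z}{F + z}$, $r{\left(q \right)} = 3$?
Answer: $\frac{289}{7} \approx 41.286$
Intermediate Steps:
$H{\left(F,z \right)} = -5 + \frac{2 z}{F + z}$ ($H{\left(F,z \right)} = -5 + \frac{z + z}{F + z} = -5 + \frac{2 z}{F + z}$)
$f{\left(v \right)} = \frac{5}{7} - \frac{v}{7}$ ($f{\left(v \right)} = \frac{-5 + v}{-7} = \left(-5 + v\right) \left(- \frac{1}{7}\right) = \frac{5}{7} - \frac{v}{7}$)
$f{\left(0 + r{\left(0 \right)} \right)} 155 + H{\left(0,\frac{1}{-4} \right)} = \left(\frac{5}{7} - \frac{0 + 3}{7}\right) 155 + \frac{\left(-5\right) 0 - \frac{3}{-4}}{0 + \frac{1}{-4}} = \left(\frac{5}{7} - \frac{3}{7}\right) 155 + \frac{0 - - \frac{3}{4}}{0 - \frac{1}{4}} = \left(\frac{5}{7} - \frac{3}{7}\right) 155 + \frac{0 + \frac{3}{4}}{- \frac{1}{4}} = \frac{2}{7} \cdot 155 - 3 = \frac{310}{7} - 3 = \frac{289}{7}$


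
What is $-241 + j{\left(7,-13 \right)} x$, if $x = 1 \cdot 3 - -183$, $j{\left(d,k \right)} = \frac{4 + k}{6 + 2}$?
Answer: $- \frac{1801}{4} \approx -450.25$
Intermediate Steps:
$j{\left(d,k \right)} = \frac{1}{2} + \frac{k}{8}$ ($j{\left(d,k \right)} = \frac{4 + k}{8} = \left(4 + k\right) \frac{1}{8} = \frac{1}{2} + \frac{k}{8}$)
$x = 186$ ($x = 3 + 183 = 186$)
$-241 + j{\left(7,-13 \right)} x = -241 + \left(\frac{1}{2} + \frac{1}{8} \left(-13\right)\right) 186 = -241 + \left(\frac{1}{2} - \frac{13}{8}\right) 186 = -241 - \frac{837}{4} = - \frac{1801}{4}$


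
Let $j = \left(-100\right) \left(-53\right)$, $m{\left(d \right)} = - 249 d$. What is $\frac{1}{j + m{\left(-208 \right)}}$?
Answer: $\frac{1}{57092} \approx 1.7516 \cdot 10^{-5}$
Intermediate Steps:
$j = 5300$
$\frac{1}{j + m{\left(-208 \right)}} = \frac{1}{5300 - -51792} = \frac{1}{5300 + 51792} = \frac{1}{57092}$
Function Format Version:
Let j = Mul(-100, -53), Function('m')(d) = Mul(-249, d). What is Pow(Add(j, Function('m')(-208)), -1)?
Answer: Rational(1, 57092) ≈ 1.7516e-5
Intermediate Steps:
j = 5300
Pow(Add(j, Function('m')(-208)), -1) = Pow(Add(5300, Mul(-249, -208)), -1) = Pow(Add(5300, 51792), -1) = Pow(57092, -1) = Rational(1, 57092)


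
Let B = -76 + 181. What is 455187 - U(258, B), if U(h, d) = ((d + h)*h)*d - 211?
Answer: -9378272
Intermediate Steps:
B = 105
U(h, d) = -211 + d*h*(d + h) (U(h, d) = (h*(d + h))*d - 211 = d*h*(d + h) - 211 = -211 + d*h*(d + h))
455187 - U(258, B) = 455187 - (-211 + 105*258**2 + 258*105**2) = 455187 - (-211 + 105*66564 + 258*11025) = 455187 - (-211 + 6989220 + 2844450) = 455187 - 1*9833459 = 455187 - 9833459 = -9378272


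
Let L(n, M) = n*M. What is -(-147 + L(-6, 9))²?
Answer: -40401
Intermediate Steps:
L(n, M) = M*n
-(-147 + L(-6, 9))² = -(-147 + 9*(-6))² = -(-147 - 54)² = -1*(-201)² = -1*40401 = -40401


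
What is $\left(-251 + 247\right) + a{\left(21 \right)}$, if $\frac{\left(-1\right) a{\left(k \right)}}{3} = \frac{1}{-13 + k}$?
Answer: $- \frac{35}{8} \approx -4.375$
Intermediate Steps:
$a{\left(k \right)} = - \frac{3}{-13 + k}$
$\left(-251 + 247\right) + a{\left(21 \right)} = \left(-251 + 247\right) - \frac{3}{-13 + 21} = -4 - \frac{3}{8} = - \frac{35}{8}$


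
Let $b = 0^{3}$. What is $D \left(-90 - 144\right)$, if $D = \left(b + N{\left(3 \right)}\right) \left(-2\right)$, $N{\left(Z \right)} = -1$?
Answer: $-468$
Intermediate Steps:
$b = 0$
$D = 2$ ($D = \left(0 - 1\right) \left(-2\right) = \left(-1\right) \left(-2\right) = 2$)
$D \left(-90 - 144\right) = 2 \left(-90 - 144\right) = 2 \left(-234\right) = -468$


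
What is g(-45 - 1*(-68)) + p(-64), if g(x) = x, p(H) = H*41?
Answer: -2601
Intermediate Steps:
p(H) = 41*H
g(-45 - 1*(-68)) + p(-64) = (-45 - 1*(-68)) + 41*(-64) = (-45 + 68) - 2624 = 23 - 2624 = -2601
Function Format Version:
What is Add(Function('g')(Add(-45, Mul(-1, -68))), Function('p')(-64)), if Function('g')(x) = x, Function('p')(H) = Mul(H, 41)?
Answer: -2601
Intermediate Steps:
Function('p')(H) = Mul(41, H)
Add(Function('g')(Add(-45, Mul(-1, -68))), Function('p')(-64)) = Add(Add(-45, Mul(-1, -68)), Mul(41, -64)) = Add(Add(-45, 68), -2624) = Add(23, -2624) = -2601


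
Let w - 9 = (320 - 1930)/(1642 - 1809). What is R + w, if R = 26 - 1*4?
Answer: 6787/167 ≈ 40.641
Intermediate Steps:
w = 3113/167 (w = 9 + (320 - 1930)/(1642 - 1809) = 9 - 1610/(-167) = 9 - 1610*(-1/167) = 9 + 1610/167 = 3113/167 ≈ 18.641)
R = 22 (R = 26 - 4 = 22)
R + w = 22 + 3113/167 = 6787/167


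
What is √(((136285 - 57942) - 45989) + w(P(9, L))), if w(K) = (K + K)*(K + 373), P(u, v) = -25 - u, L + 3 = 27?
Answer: √9302 ≈ 96.447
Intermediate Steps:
L = 24 (L = -3 + 27 = 24)
w(K) = 2*K*(373 + K) (w(K) = (2*K)*(373 + K) = 2*K*(373 + K))
√(((136285 - 57942) - 45989) + w(P(9, L))) = √(((136285 - 57942) - 45989) + 2*(-25 - 1*9)*(373 + (-25 - 1*9))) = √((78343 - 45989) + 2*(-25 - 9)*(373 + (-25 - 9))) = √(32354 + 2*(-34)*(373 - 34)) = √(32354 + 2*(-34)*339) = √(32354 - 23052) = √9302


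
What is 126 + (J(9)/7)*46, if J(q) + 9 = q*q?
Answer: 4194/7 ≈ 599.14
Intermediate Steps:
J(q) = -9 + q**2 (J(q) = -9 + q*q = -9 + q**2)
126 + (J(9)/7)*46 = 126 + ((-9 + 9**2)/7)*46 = 126 + ((-9 + 81)*(1/7))*46 = 126 + (72*(1/7))*46 = 126 + (72/7)*46 = 126 + 3312/7 = 4194/7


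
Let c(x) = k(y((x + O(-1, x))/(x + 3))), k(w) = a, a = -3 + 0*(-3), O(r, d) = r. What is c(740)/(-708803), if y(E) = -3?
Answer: 3/708803 ≈ 4.2325e-6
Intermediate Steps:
a = -3 (a = -3 + 0 = -3)
k(w) = -3
c(x) = -3
c(740)/(-708803) = -3/(-708803) = -3*(-1/708803) = 3/708803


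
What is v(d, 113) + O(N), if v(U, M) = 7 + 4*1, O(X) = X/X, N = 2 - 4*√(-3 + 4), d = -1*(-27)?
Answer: 12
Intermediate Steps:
d = 27
N = -2 (N = 2 - 4*√1 = 2 - 4*1 = 2 - 4 = -2)
O(X) = 1
v(U, M) = 11 (v(U, M) = 7 + 4 = 11)
v(d, 113) + O(N) = 11 + 1 = 12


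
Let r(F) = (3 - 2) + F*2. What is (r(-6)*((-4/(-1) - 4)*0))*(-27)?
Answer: 0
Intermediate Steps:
r(F) = 1 + 2*F
(r(-6)*((-4/(-1) - 4)*0))*(-27) = ((1 + 2*(-6))*((-4/(-1) - 4)*0))*(-27) = ((1 - 12)*((-4*(-1) - 4)*0))*(-27) = -11*(4 - 4)*0*(-27) = -0*0*(-27) = -11*0*(-27) = 0*(-27) = 0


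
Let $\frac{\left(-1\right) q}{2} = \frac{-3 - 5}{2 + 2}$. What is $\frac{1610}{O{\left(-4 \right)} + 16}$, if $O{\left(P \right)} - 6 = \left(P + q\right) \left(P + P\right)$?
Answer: $\frac{805}{11} \approx 73.182$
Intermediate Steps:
$q = 4$ ($q = - 2 \frac{-3 - 5}{2 + 2} = - 2 \frac{-3 - 5}{4} = - 2 \left(\left(-8\right) \frac{1}{4}\right) = \left(-2\right) \left(-2\right) = 4$)
$O{\left(P \right)} = 6 + 2 P \left(4 + P\right)$ ($O{\left(P \right)} = 6 + \left(P + 4\right) \left(P + P\right) = 6 + \left(4 + P\right) 2 P = 6 + 2 P \left(4 + P\right)$)
$\frac{1610}{O{\left(-4 \right)} + 16} = \frac{1610}{\left(6 + 2 \left(-4\right)^{2} + 8 \left(-4\right)\right) + 16} = \frac{1610}{\left(6 + 2 \cdot 16 - 32\right) + 16} = \frac{1610}{\left(6 + 32 - 32\right) + 16} = \frac{1610}{6 + 16} = \frac{1610}{22} = 1610 \cdot \frac{1}{22} = \frac{805}{11}$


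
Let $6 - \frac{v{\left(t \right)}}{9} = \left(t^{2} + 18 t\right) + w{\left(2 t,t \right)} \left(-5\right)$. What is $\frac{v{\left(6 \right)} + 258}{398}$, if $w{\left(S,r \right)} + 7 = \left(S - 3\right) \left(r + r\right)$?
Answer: $\frac{3561}{398} \approx 8.9472$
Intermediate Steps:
$w{\left(S,r \right)} = -7 + 2 r \left(-3 + S\right)$ ($w{\left(S,r \right)} = -7 + \left(S - 3\right) \left(r + r\right) = -7 + \left(-3 + S\right) 2 r = -7 + 2 r \left(-3 + S\right)$)
$v{\left(t \right)} = -261 - 432 t + 171 t^{2}$ ($v{\left(t \right)} = 54 - 9 \left(\left(t^{2} + 18 t\right) + \left(-7 - 6 t + 2 \cdot 2 t t\right) \left(-5\right)\right) = 54 - 9 \left(\left(t^{2} + 18 t\right) + \left(-7 - 6 t + 4 t^{2}\right) \left(-5\right)\right) = 54 - 9 \left(\left(t^{2} + 18 t\right) + \left(35 - 20 t^{2} + 30 t\right)\right) = 54 - 9 \left(35 - 19 t^{2} + 48 t\right) = 54 - \left(315 - 171 t^{2} + 432 t\right) = -261 - 432 t + 171 t^{2}$)
$\frac{v{\left(6 \right)} + 258}{398} = \frac{\left(-261 - 2592 + 171 \cdot 6^{2}\right) + 258}{398} = \left(\left(-261 - 2592 + 171 \cdot 36\right) + 258\right) \frac{1}{398} = \left(\left(-261 - 2592 + 6156\right) + 258\right) \frac{1}{398} = \left(3303 + 258\right) \frac{1}{398} = 3561 \cdot \frac{1}{398} = \frac{3561}{398}$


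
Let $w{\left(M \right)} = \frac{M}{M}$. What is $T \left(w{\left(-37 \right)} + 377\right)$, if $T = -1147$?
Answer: $-433566$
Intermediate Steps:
$w{\left(M \right)} = 1$
$T \left(w{\left(-37 \right)} + 377\right) = - 1147 \left(1 + 377\right) = \left(-1147\right) 378 = -433566$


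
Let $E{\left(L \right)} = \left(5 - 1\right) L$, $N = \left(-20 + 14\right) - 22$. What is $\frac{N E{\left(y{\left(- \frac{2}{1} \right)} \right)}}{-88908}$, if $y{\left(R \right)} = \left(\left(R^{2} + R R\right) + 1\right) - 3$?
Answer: $\frac{56}{7409} \approx 0.0075584$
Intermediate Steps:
$N = -28$ ($N = -6 - 22 = -28$)
$y{\left(R \right)} = -2 + 2 R^{2}$ ($y{\left(R \right)} = \left(\left(R^{2} + R^{2}\right) + 1\right) - 3 = \left(2 R^{2} + 1\right) - 3 = \left(1 + 2 R^{2}\right) - 3 = -2 + 2 R^{2}$)
$E{\left(L \right)} = 4 L$
$\frac{N E{\left(y{\left(- \frac{2}{1} \right)} \right)}}{-88908} = \frac{\left(-28\right) 4 \left(-2 + 2 \left(- \frac{2}{1}\right)^{2}\right)}{-88908} = - 28 \cdot 4 \left(-2 + 2 \left(\left(-2\right) 1\right)^{2}\right) \left(- \frac{1}{88908}\right) = - 28 \cdot 4 \left(-2 + 2 \left(-2\right)^{2}\right) \left(- \frac{1}{88908}\right) = - 28 \cdot 4 \left(-2 + 2 \cdot 4\right) \left(- \frac{1}{88908}\right) = - 28 \cdot 4 \left(-2 + 8\right) \left(- \frac{1}{88908}\right) = - 28 \cdot 4 \cdot 6 \left(- \frac{1}{88908}\right) = \left(-28\right) 24 \left(- \frac{1}{88908}\right) = \left(-672\right) \left(- \frac{1}{88908}\right) = \frac{56}{7409}$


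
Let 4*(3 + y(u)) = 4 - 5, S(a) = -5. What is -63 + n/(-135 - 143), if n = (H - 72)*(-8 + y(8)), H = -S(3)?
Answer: -73071/1112 ≈ -65.711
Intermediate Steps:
y(u) = -13/4 (y(u) = -3 + (4 - 5)/4 = -3 + (1/4)*(-1) = -3 - 1/4 = -13/4)
H = 5 (H = -1*(-5) = 5)
n = 3015/4 (n = (5 - 72)*(-8 - 13/4) = -67*(-45/4) = 3015/4 ≈ 753.75)
-63 + n/(-135 - 143) = -63 + (3015/4)/(-135 - 143) = -63 + (3015/4)/(-278) = -63 - 1/278*3015/4 = -63 - 3015/1112 = -73071/1112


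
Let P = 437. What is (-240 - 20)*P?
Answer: -113620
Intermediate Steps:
(-240 - 20)*P = (-240 - 20)*437 = -260*437 = -113620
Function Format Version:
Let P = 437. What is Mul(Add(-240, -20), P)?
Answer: -113620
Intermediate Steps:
Mul(Add(-240, -20), P) = Mul(Add(-240, -20), 437) = Mul(-260, 437) = -113620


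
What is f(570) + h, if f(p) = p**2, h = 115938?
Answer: 440838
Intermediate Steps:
f(570) + h = 570**2 + 115938 = 324900 + 115938 = 440838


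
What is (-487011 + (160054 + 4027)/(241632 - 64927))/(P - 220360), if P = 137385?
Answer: 86057114674/14662097375 ≈ 5.8694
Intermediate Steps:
(-487011 + (160054 + 4027)/(241632 - 64927))/(P - 220360) = (-487011 + (160054 + 4027)/(241632 - 64927))/(137385 - 220360) = (-487011 + 164081/176705)/(-82975) = (-487011 + 164081*(1/176705))*(-1/82975) = (-487011 + 164081/176705)*(-1/82975) = -86057114674/176705*(-1/82975) = 86057114674/14662097375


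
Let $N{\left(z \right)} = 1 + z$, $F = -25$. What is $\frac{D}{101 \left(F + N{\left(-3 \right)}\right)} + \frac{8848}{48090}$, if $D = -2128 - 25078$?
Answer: $\frac{31725358}{3122415} \approx 10.161$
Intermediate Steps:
$D = -27206$
$\frac{D}{101 \left(F + N{\left(-3 \right)}\right)} + \frac{8848}{48090} = - \frac{27206}{101 \left(-25 + \left(1 - 3\right)\right)} + \frac{8848}{48090} = - \frac{27206}{101 \left(-25 - 2\right)} + 8848 \cdot \frac{1}{48090} = - \frac{27206}{101 \left(-27\right)} + \frac{632}{3435} = - \frac{27206}{-2727} + \frac{632}{3435} = \left(-27206\right) \left(- \frac{1}{2727}\right) + \frac{632}{3435} = \frac{27206}{2727} + \frac{632}{3435} = \frac{31725358}{3122415}$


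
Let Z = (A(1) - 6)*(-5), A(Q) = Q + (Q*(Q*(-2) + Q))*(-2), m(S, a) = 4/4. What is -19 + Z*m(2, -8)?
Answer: -4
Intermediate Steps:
m(S, a) = 1 (m(S, a) = (¼)*4 = 1)
A(Q) = Q + 2*Q² (A(Q) = Q + (Q*(-2*Q + Q))*(-2) = Q + (Q*(-Q))*(-2) = Q - Q²*(-2) = Q + 2*Q²)
Z = 15 (Z = (1*(1 + 2*1) - 6)*(-5) = (1*(1 + 2) - 6)*(-5) = (1*3 - 6)*(-5) = (3 - 6)*(-5) = -3*(-5) = 15)
-19 + Z*m(2, -8) = -19 + 15*1 = -19 + 15 = -4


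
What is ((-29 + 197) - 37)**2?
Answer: 17161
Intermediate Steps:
((-29 + 197) - 37)**2 = (168 - 37)**2 = 131**2 = 17161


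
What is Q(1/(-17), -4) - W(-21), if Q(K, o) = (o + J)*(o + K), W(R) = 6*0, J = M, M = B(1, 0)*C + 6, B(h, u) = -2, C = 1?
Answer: 0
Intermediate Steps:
M = 4 (M = -2*1 + 6 = -2 + 6 = 4)
J = 4
W(R) = 0
Q(K, o) = (4 + o)*(K + o) (Q(K, o) = (o + 4)*(o + K) = (4 + o)*(K + o))
Q(1/(-17), -4) - W(-21) = ((-4)² + 4/(-17) + 4*(-4) - 4/(-17)) - 1*0 = (16 + 4*(-1/17) - 16 - 1/17*(-4)) + 0 = (16 - 4/17 - 16 + 4/17) + 0 = 0 + 0 = 0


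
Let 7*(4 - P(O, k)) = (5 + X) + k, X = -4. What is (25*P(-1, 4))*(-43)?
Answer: -24725/7 ≈ -3532.1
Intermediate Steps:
P(O, k) = 27/7 - k/7 (P(O, k) = 4 - ((5 - 4) + k)/7 = 4 - (1 + k)/7 = 4 + (-⅐ - k/7) = 27/7 - k/7)
(25*P(-1, 4))*(-43) = (25*(27/7 - ⅐*4))*(-43) = (25*(27/7 - 4/7))*(-43) = (25*(23/7))*(-43) = (575/7)*(-43) = -24725/7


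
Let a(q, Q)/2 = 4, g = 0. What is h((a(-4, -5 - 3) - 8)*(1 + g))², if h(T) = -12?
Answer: 144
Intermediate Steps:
a(q, Q) = 8 (a(q, Q) = 2*4 = 8)
h((a(-4, -5 - 3) - 8)*(1 + g))² = (-12)² = 144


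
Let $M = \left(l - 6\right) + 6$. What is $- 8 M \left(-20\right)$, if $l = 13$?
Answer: $2080$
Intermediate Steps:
$M = 13$ ($M = \left(13 - 6\right) + 6 = 7 + 6 = 13$)
$- 8 M \left(-20\right) = \left(-8\right) 13 \left(-20\right) = \left(-104\right) \left(-20\right) = 2080$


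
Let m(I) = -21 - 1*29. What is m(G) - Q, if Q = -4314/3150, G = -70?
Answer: -25531/525 ≈ -48.630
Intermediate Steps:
m(I) = -50 (m(I) = -21 - 29 = -50)
Q = -719/525 (Q = -4314*1/3150 = -719/525 ≈ -1.3695)
m(G) - Q = -50 - 1*(-719/525) = -50 + 719/525 = -25531/525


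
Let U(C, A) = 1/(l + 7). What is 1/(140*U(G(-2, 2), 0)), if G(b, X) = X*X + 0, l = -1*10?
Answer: -3/140 ≈ -0.021429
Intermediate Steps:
l = -10
G(b, X) = X² (G(b, X) = X² + 0 = X²)
U(C, A) = -⅓ (U(C, A) = 1/(-10 + 7) = 1/(-3) = -⅓)
1/(140*U(G(-2, 2), 0)) = 1/(140*(-⅓)) = 1/(-140/3) = -3/140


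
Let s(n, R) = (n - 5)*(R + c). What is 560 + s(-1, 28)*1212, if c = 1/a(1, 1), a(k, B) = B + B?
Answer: -206692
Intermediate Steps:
a(k, B) = 2*B
c = ½ (c = 1/(2*1) = 1/2 = ½ ≈ 0.50000)
s(n, R) = (½ + R)*(-5 + n) (s(n, R) = (n - 5)*(R + ½) = (-5 + n)*(½ + R) = (½ + R)*(-5 + n))
560 + s(-1, 28)*1212 = 560 + (-5/2 + (½)*(-1) - 5*28 + 28*(-1))*1212 = 560 + (-5/2 - ½ - 140 - 28)*1212 = 560 - 171*1212 = 560 - 207252 = -206692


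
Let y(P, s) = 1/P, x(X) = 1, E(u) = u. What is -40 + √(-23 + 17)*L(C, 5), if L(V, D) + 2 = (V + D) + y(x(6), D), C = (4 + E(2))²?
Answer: -40 + 40*I*√6 ≈ -40.0 + 97.98*I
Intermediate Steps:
C = 36 (C = (4 + 2)² = 6² = 36)
L(V, D) = -1 + D + V (L(V, D) = -2 + ((V + D) + 1/1) = -2 + ((D + V) + 1) = -2 + (1 + D + V) = -1 + D + V)
-40 + √(-23 + 17)*L(C, 5) = -40 + √(-23 + 17)*(-1 + 5 + 36) = -40 + √(-6)*40 = -40 + (I*√6)*40 = -40 + 40*I*√6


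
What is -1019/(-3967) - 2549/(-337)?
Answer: 10455286/1336879 ≈ 7.8207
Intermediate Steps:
-1019/(-3967) - 2549/(-337) = -1019*(-1/3967) - 2549*(-1/337) = 1019/3967 + 2549/337 = 10455286/1336879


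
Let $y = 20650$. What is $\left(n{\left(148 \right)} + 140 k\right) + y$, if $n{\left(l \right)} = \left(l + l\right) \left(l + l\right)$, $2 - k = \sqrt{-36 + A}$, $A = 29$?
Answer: $108546 - 140 i \sqrt{7} \approx 1.0855 \cdot 10^{5} - 370.41 i$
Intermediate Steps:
$k = 2 - i \sqrt{7}$ ($k = 2 - \sqrt{-36 + 29} = 2 - \sqrt{-7} = 2 - i \sqrt{7} \approx 2.0 - 2.6458 i$)
$n{\left(l \right)} = 4 l^{2}$ ($n{\left(l \right)} = 2 l 2 l = 4 l^{2}$)
$\left(n{\left(148 \right)} + 140 k\right) + y = \left(4 \cdot 148^{2} + 140 \left(2 - i \sqrt{7}\right)\right) + 20650 = \left(4 \cdot 21904 + \left(280 - 140 i \sqrt{7}\right)\right) + 20650 = \left(87616 + \left(280 - 140 i \sqrt{7}\right)\right) + 20650 = \left(87896 - 140 i \sqrt{7}\right) + 20650 = 108546 - 140 i \sqrt{7}$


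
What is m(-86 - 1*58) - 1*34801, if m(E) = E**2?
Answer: -14065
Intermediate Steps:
m(-86 - 1*58) - 1*34801 = (-86 - 1*58)**2 - 1*34801 = (-86 - 58)**2 - 34801 = (-144)**2 - 34801 = 20736 - 34801 = -14065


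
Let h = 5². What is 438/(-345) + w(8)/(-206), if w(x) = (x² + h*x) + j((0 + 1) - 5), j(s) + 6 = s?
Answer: -29643/11845 ≈ -2.5026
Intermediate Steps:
j(s) = -6 + s
h = 25
w(x) = -10 + x² + 25*x (w(x) = (x² + 25*x) + (-6 + ((0 + 1) - 5)) = (x² + 25*x) + (-6 + (1 - 5)) = (x² + 25*x) + (-6 - 4) = (x² + 25*x) - 10 = -10 + x² + 25*x)
438/(-345) + w(8)/(-206) = 438/(-345) + (-10 + 8² + 25*8)/(-206) = 438*(-1/345) + (-10 + 64 + 200)*(-1/206) = -146/115 + 254*(-1/206) = -146/115 - 127/103 = -29643/11845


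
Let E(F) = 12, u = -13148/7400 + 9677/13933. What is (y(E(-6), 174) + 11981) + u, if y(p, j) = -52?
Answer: 307454605129/25776050 ≈ 11928.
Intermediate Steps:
u = -27895321/25776050 (u = -13148*1/7400 + 9677*(1/13933) = -3287/1850 + 9677/13933 = -27895321/25776050 ≈ -1.0822)
(y(E(-6), 174) + 11981) + u = (-52 + 11981) - 27895321/25776050 = 11929 - 27895321/25776050 = 307454605129/25776050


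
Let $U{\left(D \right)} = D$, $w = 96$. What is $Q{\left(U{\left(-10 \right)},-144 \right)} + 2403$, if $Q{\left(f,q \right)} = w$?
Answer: $2499$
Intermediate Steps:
$Q{\left(f,q \right)} = 96$
$Q{\left(U{\left(-10 \right)},-144 \right)} + 2403 = 96 + 2403 = 2499$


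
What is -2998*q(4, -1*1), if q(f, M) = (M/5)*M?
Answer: -2998/5 ≈ -599.60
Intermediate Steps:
q(f, M) = M**2/5 (q(f, M) = (M*(1/5))*M = (M/5)*M = M**2/5)
-2998*q(4, -1*1) = -2998*(-1*1)**2/5 = -2998*(-1)**2/5 = -2998/5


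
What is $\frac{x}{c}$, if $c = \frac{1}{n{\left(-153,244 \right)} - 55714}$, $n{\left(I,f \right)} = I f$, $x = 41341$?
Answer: $-3846614686$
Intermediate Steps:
$c = - \frac{1}{93046}$ ($c = \frac{1}{\left(-153\right) 244 - 55714} = \frac{1}{-37332 - 55714} = \frac{1}{-93046} = - \frac{1}{93046} \approx -1.0747 \cdot 10^{-5}$)
$\frac{x}{c} = \frac{41341}{- \frac{1}{93046}} = 41341 \left(-93046\right) = -3846614686$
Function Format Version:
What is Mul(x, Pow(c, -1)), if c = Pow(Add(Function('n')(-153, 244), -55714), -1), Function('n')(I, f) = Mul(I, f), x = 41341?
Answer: -3846614686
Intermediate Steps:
c = Rational(-1, 93046) (c = Pow(Add(Mul(-153, 244), -55714), -1) = Pow(Add(-37332, -55714), -1) = Pow(-93046, -1) = Rational(-1, 93046) ≈ -1.0747e-5)
Mul(x, Pow(c, -1)) = Mul(41341, Pow(Rational(-1, 93046), -1)) = Mul(41341, -93046) = -3846614686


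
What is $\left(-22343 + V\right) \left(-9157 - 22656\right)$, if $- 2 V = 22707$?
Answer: $\frac{2143973509}{2} \approx 1.072 \cdot 10^{9}$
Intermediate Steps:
$V = - \frac{22707}{2}$ ($V = \left(- \frac{1}{2}\right) 22707 = - \frac{22707}{2} \approx -11354.0$)
$\left(-22343 + V\right) \left(-9157 - 22656\right) = \left(-22343 - \frac{22707}{2}\right) \left(-9157 - 22656\right) = \left(- \frac{67393}{2}\right) \left(-31813\right) = \frac{2143973509}{2}$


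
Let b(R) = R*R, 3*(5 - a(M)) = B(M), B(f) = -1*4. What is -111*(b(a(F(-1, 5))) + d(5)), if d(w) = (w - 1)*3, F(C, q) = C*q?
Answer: -17353/3 ≈ -5784.3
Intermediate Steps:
d(w) = -3 + 3*w (d(w) = (-1 + w)*3 = -3 + 3*w)
B(f) = -4
a(M) = 19/3 (a(M) = 5 - 1/3*(-4) = 5 + 4/3 = 19/3)
b(R) = R**2
-111*(b(a(F(-1, 5))) + d(5)) = -111*((19/3)**2 + (-3 + 3*5)) = -111*(361/9 + (-3 + 15)) = -111*(361/9 + 12) = -111*469/9 = -17353/3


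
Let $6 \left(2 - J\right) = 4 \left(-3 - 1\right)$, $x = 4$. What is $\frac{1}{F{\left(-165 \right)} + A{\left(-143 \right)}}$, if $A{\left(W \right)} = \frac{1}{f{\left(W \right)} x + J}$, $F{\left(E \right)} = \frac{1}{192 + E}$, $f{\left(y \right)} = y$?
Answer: $\frac{45954}{1621} \approx 28.349$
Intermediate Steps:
$J = \frac{14}{3}$ ($J = 2 - \frac{4 \left(-3 - 1\right)}{6} = 2 - \frac{4 \left(-4\right)}{6} = 2 - - \frac{8}{3} = 2 + \frac{8}{3} = \frac{14}{3} \approx 4.6667$)
$A{\left(W \right)} = \frac{1}{\frac{14}{3} + 4 W}$ ($A{\left(W \right)} = \frac{1}{W 4 + \frac{14}{3}} = \frac{1}{4 W + \frac{14}{3}} = \frac{1}{\frac{14}{3} + 4 W}$)
$\frac{1}{F{\left(-165 \right)} + A{\left(-143 \right)}} = \frac{1}{\frac{1}{192 - 165} + \frac{3}{2 \left(7 + 6 \left(-143\right)\right)}} = \frac{1}{\frac{1}{27} + \frac{3}{2 \left(7 - 858\right)}} = \frac{1}{\frac{1}{27} + \frac{3}{2 \left(-851\right)}} = \frac{1}{\frac{1}{27} + \frac{3}{2} \left(- \frac{1}{851}\right)} = \frac{1}{\frac{1}{27} - \frac{3}{1702}} = \frac{1}{\frac{1621}{45954}} = \frac{45954}{1621}$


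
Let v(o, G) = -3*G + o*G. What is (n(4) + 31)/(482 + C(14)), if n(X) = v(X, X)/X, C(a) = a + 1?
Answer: 32/497 ≈ 0.064386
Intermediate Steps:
v(o, G) = -3*G + G*o
C(a) = 1 + a
n(X) = -3 + X (n(X) = (X*(-3 + X))/X = -3 + X)
(n(4) + 31)/(482 + C(14)) = ((-3 + 4) + 31)/(482 + (1 + 14)) = (1 + 31)/(482 + 15) = 32/497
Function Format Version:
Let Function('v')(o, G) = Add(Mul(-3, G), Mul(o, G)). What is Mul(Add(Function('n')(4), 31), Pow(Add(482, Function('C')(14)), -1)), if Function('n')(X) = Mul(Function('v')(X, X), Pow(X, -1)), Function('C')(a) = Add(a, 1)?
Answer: Rational(32, 497) ≈ 0.064386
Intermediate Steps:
Function('v')(o, G) = Add(Mul(-3, G), Mul(G, o))
Function('C')(a) = Add(1, a)
Function('n')(X) = Add(-3, X) (Function('n')(X) = Mul(Mul(X, Add(-3, X)), Pow(X, -1)) = Add(-3, X))
Mul(Add(Function('n')(4), 31), Pow(Add(482, Function('C')(14)), -1)) = Mul(Add(Add(-3, 4), 31), Pow(Add(482, Add(1, 14)), -1)) = Mul(Add(1, 31), Pow(Add(482, 15), -1)) = Mul(32, Pow(497, -1)) = Mul(32, Rational(1, 497)) = Rational(32, 497)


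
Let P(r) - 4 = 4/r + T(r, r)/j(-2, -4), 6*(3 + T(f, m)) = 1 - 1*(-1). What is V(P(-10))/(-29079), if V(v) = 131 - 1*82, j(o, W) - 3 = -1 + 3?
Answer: -49/29079 ≈ -0.0016851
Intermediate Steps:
T(f, m) = -8/3 (T(f, m) = -3 + (1 - 1*(-1))/6 = -3 + (1 + 1)/6 = -3 + (⅙)*2 = -3 + ⅓ = -8/3)
j(o, W) = 5 (j(o, W) = 3 + (-1 + 3) = 3 + 2 = 5)
P(r) = 52/15 + 4/r (P(r) = 4 + (4/r - 8/3/5) = 4 + (4/r - 8/3*⅕) = 4 + (4/r - 8/15) = 4 + (-8/15 + 4/r) = 52/15 + 4/r)
V(v) = 49 (V(v) = 131 - 82 = 49)
V(P(-10))/(-29079) = 49/(-29079) = 49*(-1/29079) = -49/29079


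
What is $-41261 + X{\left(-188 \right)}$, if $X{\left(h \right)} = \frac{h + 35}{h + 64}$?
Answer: $- \frac{5116211}{124} \approx -41260.0$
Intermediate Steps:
$X{\left(h \right)} = \frac{35 + h}{64 + h}$
$-41261 + X{\left(-188 \right)} = -41261 + \frac{35 - 188}{64 - 188} = -41261 + \frac{1}{-124} \left(-153\right) = -41261 - - \frac{153}{124} = -41261 + \frac{153}{124} = - \frac{5116211}{124}$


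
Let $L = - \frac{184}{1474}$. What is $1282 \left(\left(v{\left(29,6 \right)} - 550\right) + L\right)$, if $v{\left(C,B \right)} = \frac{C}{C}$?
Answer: $- \frac{518831810}{737} \approx -7.0398 \cdot 10^{5}$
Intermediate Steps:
$v{\left(C,B \right)} = 1$
$L = - \frac{92}{737}$ ($L = \left(-184\right) \frac{1}{1474} = - \frac{92}{737} \approx -0.12483$)
$1282 \left(\left(v{\left(29,6 \right)} - 550\right) + L\right) = 1282 \left(\left(1 - 550\right) - \frac{92}{737}\right) = 1282 \left(-549 - \frac{92}{737}\right) = 1282 \left(- \frac{404705}{737}\right) = - \frac{518831810}{737}$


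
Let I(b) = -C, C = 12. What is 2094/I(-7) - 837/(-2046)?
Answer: -1915/11 ≈ -174.09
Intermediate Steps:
I(b) = -12 (I(b) = -1*12 = -12)
2094/I(-7) - 837/(-2046) = 2094/(-12) - 837/(-2046) = 2094*(-1/12) - 837*(-1/2046) = -349/2 + 9/22 = -1915/11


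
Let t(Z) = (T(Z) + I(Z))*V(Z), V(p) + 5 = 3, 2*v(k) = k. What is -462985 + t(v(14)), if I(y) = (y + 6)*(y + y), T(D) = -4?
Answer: -463341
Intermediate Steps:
v(k) = k/2
I(y) = 2*y*(6 + y) (I(y) = (6 + y)*(2*y) = 2*y*(6 + y))
V(p) = -2 (V(p) = -5 + 3 = -2)
t(Z) = 8 - 4*Z*(6 + Z) (t(Z) = (-4 + 2*Z*(6 + Z))*(-2) = 8 - 4*Z*(6 + Z))
-462985 + t(v(14)) = -462985 + (8 - 4*(1/2)*14*(6 + (1/2)*14)) = -462985 + (8 - 4*7*(6 + 7)) = -462985 + (8 - 4*7*13) = -462985 + (8 - 364) = -462985 - 356 = -463341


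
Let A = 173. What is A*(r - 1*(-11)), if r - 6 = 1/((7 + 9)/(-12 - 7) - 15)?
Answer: 881954/301 ≈ 2930.1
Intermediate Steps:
r = 1787/301 (r = 6 + 1/((7 + 9)/(-12 - 7) - 15) = 6 + 1/(16/(-19) - 15) = 6 + 1/(16*(-1/19) - 15) = 6 + 1/(-16/19 - 15) = 6 + 1/(-301/19) = 6 - 19/301 = 1787/301 ≈ 5.9369)
A*(r - 1*(-11)) = 173*(1787/301 - 1*(-11)) = 173*(1787/301 + 11) = 173*(5098/301) = 881954/301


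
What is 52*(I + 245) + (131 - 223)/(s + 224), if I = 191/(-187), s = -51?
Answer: 410416300/32351 ≈ 12686.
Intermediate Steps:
I = -191/187 (I = 191*(-1/187) = -191/187 ≈ -1.0214)
52*(I + 245) + (131 - 223)/(s + 224) = 52*(-191/187 + 245) + (131 - 223)/(-51 + 224) = 52*(45624/187) - 92/173 = 2372448/187 - 92*1/173 = 2372448/187 - 92/173 = 410416300/32351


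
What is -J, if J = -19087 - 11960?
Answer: 31047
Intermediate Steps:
J = -31047
-J = -1*(-31047) = 31047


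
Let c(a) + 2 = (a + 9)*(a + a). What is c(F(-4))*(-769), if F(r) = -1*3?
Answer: 29222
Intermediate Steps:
F(r) = -3
c(a) = -2 + 2*a*(9 + a) (c(a) = -2 + (a + 9)*(a + a) = -2 + (9 + a)*(2*a) = -2 + 2*a*(9 + a))
c(F(-4))*(-769) = (-2 + 2*(-3)² + 18*(-3))*(-769) = (-2 + 2*9 - 54)*(-769) = (-2 + 18 - 54)*(-769) = -38*(-769) = 29222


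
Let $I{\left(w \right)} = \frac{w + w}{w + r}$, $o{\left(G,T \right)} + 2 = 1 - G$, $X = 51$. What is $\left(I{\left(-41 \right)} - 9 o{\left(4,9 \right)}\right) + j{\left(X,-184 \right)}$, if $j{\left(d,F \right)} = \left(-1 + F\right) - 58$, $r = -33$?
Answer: $- \frac{7285}{37} \approx -196.89$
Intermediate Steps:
$o{\left(G,T \right)} = -1 - G$ ($o{\left(G,T \right)} = -2 - \left(-1 + G\right) = -1 - G$)
$I{\left(w \right)} = \frac{2 w}{-33 + w}$ ($I{\left(w \right)} = \frac{w + w}{w - 33} = \frac{2 w}{-33 + w}$)
$j{\left(d,F \right)} = -59 + F$
$\left(I{\left(-41 \right)} - 9 o{\left(4,9 \right)}\right) + j{\left(X,-184 \right)} = \left(2 \left(-41\right) \frac{1}{-33 - 41} - 9 \left(-1 - 4\right)\right) - 243 = \left(2 \left(-41\right) \frac{1}{-74} - 9 \left(-1 - 4\right)\right) - 243 = \left(2 \left(-41\right) \left(- \frac{1}{74}\right) - -45\right) - 243 = \left(\frac{41}{37} + 45\right) - 243 = \frac{1706}{37} - 243 = - \frac{7285}{37}$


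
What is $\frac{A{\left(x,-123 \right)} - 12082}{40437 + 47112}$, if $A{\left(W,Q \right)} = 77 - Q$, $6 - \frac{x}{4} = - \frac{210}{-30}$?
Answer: $- \frac{11882}{87549} \approx -0.13572$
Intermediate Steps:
$x = -4$ ($x = 24 - 4 \left(- \frac{210}{-30}\right) = 24 - 4 \left(\left(-210\right) \left(- \frac{1}{30}\right)\right) = 24 - 28 = -4$)
$\frac{A{\left(x,-123 \right)} - 12082}{40437 + 47112} = \frac{\left(77 - -123\right) - 12082}{40437 + 47112} = \frac{\left(77 + 123\right) - 12082}{87549} = \left(200 - 12082\right) \frac{1}{87549} = \left(-11882\right) \frac{1}{87549} = - \frac{11882}{87549}$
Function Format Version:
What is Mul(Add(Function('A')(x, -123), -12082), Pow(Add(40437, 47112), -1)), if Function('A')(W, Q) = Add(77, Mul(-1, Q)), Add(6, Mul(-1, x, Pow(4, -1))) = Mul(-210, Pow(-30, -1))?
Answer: Rational(-11882, 87549) ≈ -0.13572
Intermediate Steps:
x = -4 (x = Add(24, Mul(-4, Mul(-210, Pow(-30, -1)))) = Add(24, Mul(-4, Mul(-210, Rational(-1, 30)))) = Add(24, Mul(-4, 7)) = Add(24, -28) = -4)
Mul(Add(Function('A')(x, -123), -12082), Pow(Add(40437, 47112), -1)) = Mul(Add(Add(77, Mul(-1, -123)), -12082), Pow(Add(40437, 47112), -1)) = Mul(Add(Add(77, 123), -12082), Pow(87549, -1)) = Mul(Add(200, -12082), Rational(1, 87549)) = Mul(-11882, Rational(1, 87549)) = Rational(-11882, 87549)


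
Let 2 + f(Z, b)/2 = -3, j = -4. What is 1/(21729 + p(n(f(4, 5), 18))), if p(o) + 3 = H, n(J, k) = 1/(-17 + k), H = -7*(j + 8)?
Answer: 1/21698 ≈ 4.6087e-5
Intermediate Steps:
f(Z, b) = -10 (f(Z, b) = -4 + 2*(-3) = -4 - 6 = -10)
H = -28 (H = -7*(-4 + 8) = -7*4 = -28)
p(o) = -31 (p(o) = -3 - 28 = -31)
1/(21729 + p(n(f(4, 5), 18))) = 1/(21729 - 31) = 1/21698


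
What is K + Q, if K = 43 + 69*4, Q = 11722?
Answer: 12041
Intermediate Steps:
K = 319 (K = 43 + 276 = 319)
K + Q = 319 + 11722 = 12041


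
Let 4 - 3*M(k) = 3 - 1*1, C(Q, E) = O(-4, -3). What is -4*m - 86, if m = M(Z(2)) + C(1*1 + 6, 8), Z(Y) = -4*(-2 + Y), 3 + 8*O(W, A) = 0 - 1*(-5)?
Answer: -269/3 ≈ -89.667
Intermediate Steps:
O(W, A) = 1/4 (O(W, A) = -3/8 + (0 - 1*(-5))/8 = -3/8 + (0 + 5)/8 = -3/8 + (1/8)*5 = -3/8 + 5/8 = 1/4)
C(Q, E) = 1/4
Z(Y) = 8 - 4*Y
M(k) = 2/3 (M(k) = 4/3 - (3 - 1*1)/3 = 4/3 - (3 - 1)/3 = 4/3 - 1/3*2 = 4/3 - 2/3 = 2/3)
m = 11/12 (m = 2/3 + 1/4 = 11/12 ≈ 0.91667)
-4*m - 86 = -4*11/12 - 86 = -11/3 - 86 = -269/3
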